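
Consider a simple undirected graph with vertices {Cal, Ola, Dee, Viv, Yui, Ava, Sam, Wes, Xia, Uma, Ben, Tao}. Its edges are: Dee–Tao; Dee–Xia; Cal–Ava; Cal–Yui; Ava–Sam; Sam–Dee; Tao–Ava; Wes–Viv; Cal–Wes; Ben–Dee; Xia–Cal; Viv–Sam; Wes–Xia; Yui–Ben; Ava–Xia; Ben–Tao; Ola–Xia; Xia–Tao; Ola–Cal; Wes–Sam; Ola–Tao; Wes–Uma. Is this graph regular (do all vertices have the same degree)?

No

Degrees: Cal:5, Ola:3, Dee:4, Viv:2, Yui:2, Ava:4, Sam:4, Wes:5, Xia:6, Uma:1, Ben:3, Tao:5
Vertex Uma has degree 1 while Xia has degree 6, so the graph is not regular.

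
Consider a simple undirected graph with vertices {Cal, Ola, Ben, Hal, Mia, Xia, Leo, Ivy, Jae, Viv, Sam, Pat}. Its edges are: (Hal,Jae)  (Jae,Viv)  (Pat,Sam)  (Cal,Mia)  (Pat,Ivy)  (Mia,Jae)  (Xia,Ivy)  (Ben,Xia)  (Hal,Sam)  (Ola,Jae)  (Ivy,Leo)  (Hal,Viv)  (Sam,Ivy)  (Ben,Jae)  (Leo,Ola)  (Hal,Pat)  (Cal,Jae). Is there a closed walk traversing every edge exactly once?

Degrees: Cal:2, Ola:2, Ben:2, Hal:4, Mia:2, Xia:2, Leo:2, Ivy:4, Jae:6, Viv:2, Sam:3, Pat:3
Sam, Pat have odd degree; an Eulerian circuit needs every degree to be even, so none exists.

No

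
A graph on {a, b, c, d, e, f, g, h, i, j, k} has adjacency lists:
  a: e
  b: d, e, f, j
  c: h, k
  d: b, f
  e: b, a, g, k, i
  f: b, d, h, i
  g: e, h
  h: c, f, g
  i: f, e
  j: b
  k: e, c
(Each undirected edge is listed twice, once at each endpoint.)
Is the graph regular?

Degrees: a:1, b:4, c:2, d:2, e:5, f:4, g:2, h:3, i:2, j:1, k:2
Degrees are not all equal (e.g. deg(a)=1 but deg(e)=5); not regular.

No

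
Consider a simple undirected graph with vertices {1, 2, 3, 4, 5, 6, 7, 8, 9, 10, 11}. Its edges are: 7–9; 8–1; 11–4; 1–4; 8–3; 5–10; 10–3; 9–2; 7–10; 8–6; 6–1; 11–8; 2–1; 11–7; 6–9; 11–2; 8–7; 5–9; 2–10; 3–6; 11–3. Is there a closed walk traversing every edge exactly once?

No

Degrees: 1:4, 2:4, 3:4, 4:2, 5:2, 6:4, 7:4, 8:5, 9:4, 10:4, 11:5
Vertices with odd degree: 8, 11. An Eulerian circuit requires all degrees even.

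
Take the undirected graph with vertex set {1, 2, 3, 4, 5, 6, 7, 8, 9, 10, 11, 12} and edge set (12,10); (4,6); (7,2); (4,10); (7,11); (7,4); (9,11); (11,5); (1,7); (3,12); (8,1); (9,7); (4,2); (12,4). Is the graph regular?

Degrees: 1:2, 2:2, 3:1, 4:5, 5:1, 6:1, 7:5, 8:1, 9:2, 10:2, 11:3, 12:3
Degrees are not all equal (e.g. deg(3)=1 but deg(4)=5); not regular.

No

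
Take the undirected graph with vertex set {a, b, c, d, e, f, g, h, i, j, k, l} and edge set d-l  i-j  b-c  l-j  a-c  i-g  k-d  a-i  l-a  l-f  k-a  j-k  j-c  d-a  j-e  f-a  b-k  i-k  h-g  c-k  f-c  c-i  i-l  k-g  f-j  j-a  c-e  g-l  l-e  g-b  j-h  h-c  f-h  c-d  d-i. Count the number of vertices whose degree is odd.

10

Degrees: a:7, b:3, c:9, d:5, e:3, f:5, g:5, h:4, i:7, j:8, k:7, l:7
Odd-degree vertices: a, b, c, d, e, f, g, i, k, l.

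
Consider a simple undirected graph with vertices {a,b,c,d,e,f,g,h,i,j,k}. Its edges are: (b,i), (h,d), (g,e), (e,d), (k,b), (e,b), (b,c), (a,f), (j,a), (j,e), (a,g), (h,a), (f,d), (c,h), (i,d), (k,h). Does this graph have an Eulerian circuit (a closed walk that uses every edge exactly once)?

Yes

Degrees: a:4, b:4, c:2, d:4, e:4, f:2, g:2, h:4, i:2, j:2, k:2
Every vertex has even degree and the edges form a single connected piece, so an Eulerian circuit exists.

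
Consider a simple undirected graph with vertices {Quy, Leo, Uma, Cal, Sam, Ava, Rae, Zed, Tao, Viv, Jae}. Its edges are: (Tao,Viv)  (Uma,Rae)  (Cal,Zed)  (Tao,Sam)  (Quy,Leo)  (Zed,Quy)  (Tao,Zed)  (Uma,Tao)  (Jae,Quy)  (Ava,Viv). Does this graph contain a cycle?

No

|V| = 11, |E| = 10, number of components = 1.
A forest on 11 vertices with 1 component has exactly 10 edges, which matches — so no cycle.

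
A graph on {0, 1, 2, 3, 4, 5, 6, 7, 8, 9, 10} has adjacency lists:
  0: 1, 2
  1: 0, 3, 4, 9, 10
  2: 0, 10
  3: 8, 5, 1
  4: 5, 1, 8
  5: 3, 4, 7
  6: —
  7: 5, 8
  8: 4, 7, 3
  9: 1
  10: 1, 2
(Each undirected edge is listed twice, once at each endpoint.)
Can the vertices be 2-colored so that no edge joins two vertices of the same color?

Yes

Partition the vertices as {1, 2, 5, 6, 8} vs {0, 3, 4, 7, 9, 10}. Each listed edge has one endpoint in each part, so the graph is bipartite.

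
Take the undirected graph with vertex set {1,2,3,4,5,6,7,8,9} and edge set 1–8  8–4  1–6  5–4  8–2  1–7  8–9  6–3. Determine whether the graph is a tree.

Yes

|V| = 9, |E| = 8.
It is connected with exactly 8 edges, hence acyclic — it is a tree.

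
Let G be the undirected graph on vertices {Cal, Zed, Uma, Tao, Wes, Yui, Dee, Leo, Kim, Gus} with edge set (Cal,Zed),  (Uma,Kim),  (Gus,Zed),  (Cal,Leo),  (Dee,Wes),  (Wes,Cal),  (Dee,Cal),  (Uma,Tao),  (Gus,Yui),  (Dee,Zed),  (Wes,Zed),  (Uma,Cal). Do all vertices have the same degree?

No

Degrees: Cal:5, Zed:4, Uma:3, Tao:1, Wes:3, Yui:1, Dee:3, Leo:1, Kim:1, Gus:2
Degrees are not all equal (e.g. deg(Tao)=1 but deg(Cal)=5); not regular.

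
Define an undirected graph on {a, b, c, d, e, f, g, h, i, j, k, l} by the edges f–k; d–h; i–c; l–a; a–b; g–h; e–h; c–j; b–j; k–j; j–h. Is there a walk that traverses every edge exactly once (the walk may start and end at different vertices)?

No

Degrees: a:2, b:2, c:2, d:1, e:1, f:1, g:1, h:4, i:1, j:4, k:2, l:1
Odd-degree vertices: d, e, f, g, i, l (6 total).
With 6 odd-degree vertices (more than two), no single trail can use every edge.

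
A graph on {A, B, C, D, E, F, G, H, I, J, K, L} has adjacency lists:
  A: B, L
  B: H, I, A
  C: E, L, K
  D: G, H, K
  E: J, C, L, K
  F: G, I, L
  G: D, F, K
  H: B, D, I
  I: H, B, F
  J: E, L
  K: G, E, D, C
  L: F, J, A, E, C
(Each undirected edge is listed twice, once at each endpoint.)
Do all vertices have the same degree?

Degrees: A:2, B:3, C:3, D:3, E:4, F:3, G:3, H:3, I:3, J:2, K:4, L:5
Degrees are not all equal (e.g. deg(A)=2 but deg(L)=5); not regular.

No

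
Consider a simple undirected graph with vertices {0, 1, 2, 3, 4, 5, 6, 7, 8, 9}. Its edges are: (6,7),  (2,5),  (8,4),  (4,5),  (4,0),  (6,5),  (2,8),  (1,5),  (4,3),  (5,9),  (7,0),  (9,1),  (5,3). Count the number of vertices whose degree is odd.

0

Degrees: 0:2, 1:2, 2:2, 3:2, 4:4, 5:6, 6:2, 7:2, 8:2, 9:2
Odd-degree vertices: none.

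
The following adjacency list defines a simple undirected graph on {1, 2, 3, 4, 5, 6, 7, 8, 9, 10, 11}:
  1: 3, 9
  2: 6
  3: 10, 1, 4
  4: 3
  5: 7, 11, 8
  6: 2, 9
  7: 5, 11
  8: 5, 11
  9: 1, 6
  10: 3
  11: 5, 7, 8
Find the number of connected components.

2

Component: {5, 7, 8, 11}
Component: {1, 2, 3, 4, 6, 9, 10}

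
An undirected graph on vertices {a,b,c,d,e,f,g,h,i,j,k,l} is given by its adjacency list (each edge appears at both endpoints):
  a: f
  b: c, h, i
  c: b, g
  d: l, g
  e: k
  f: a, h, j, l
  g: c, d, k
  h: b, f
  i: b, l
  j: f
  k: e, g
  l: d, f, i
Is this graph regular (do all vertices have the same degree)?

No

Degrees: a:1, b:3, c:2, d:2, e:1, f:4, g:3, h:2, i:2, j:1, k:2, l:3
Degrees are not all equal (e.g. deg(a)=1 but deg(f)=4); not regular.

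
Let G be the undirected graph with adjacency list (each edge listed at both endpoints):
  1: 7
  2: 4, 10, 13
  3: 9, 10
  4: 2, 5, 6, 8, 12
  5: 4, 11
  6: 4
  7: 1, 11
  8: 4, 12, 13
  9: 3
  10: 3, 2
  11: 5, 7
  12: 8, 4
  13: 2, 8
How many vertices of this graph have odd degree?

6

Degrees: 1:1, 2:3, 3:2, 4:5, 5:2, 6:1, 7:2, 8:3, 9:1, 10:2, 11:2, 12:2, 13:2
Odd-degree vertices: 1, 2, 4, 6, 8, 9.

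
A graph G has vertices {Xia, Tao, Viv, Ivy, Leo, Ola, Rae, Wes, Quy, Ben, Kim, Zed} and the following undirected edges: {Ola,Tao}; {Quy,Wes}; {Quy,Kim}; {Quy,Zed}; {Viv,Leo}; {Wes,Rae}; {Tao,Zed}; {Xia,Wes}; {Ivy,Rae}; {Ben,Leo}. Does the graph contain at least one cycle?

No

|V| = 12, |E| = 10, number of components = 2.
Since 10 = 12 - 2, the graph is a forest and contains no cycle.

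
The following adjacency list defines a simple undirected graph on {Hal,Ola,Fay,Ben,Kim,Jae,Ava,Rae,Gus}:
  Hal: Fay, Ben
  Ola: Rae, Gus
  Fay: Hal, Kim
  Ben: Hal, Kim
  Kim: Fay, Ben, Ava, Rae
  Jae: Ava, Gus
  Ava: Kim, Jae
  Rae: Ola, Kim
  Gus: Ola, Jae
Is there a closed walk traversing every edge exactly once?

Degrees: Hal:2, Ola:2, Fay:2, Ben:2, Kim:4, Jae:2, Ava:2, Rae:2, Gus:2
All degrees are even and the non-isolated vertices are connected — an Eulerian circuit exists.

Yes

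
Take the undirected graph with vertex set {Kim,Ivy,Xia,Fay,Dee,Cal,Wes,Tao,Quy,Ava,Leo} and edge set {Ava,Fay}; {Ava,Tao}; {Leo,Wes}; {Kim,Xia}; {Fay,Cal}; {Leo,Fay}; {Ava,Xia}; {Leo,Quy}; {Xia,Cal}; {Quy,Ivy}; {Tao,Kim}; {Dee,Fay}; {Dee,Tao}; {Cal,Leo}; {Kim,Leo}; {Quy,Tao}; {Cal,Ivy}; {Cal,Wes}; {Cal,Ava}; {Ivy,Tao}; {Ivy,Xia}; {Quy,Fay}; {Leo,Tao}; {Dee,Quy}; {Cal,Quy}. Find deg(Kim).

3

Neighbors of Kim: Xia, Tao, Leo.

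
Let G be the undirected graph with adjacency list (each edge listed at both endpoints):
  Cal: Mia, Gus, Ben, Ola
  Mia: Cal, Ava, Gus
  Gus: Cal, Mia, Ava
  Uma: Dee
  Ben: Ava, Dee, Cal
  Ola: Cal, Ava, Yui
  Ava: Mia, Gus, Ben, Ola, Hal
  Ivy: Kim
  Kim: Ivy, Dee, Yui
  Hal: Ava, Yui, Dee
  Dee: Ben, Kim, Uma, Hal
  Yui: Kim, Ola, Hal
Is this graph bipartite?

No

Mia-Gus-Ava-Mia is an odd cycle (length 3), and a bipartite graph can contain only even cycles.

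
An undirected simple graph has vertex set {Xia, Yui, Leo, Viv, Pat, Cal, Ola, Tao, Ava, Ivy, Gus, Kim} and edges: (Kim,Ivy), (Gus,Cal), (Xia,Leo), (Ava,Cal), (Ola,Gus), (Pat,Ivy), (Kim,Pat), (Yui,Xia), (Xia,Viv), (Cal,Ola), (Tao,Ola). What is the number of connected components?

3

Component: {Pat, Ivy, Kim}
Component: {Xia, Yui, Leo, Viv}
Component: {Cal, Ola, Tao, Ava, Gus}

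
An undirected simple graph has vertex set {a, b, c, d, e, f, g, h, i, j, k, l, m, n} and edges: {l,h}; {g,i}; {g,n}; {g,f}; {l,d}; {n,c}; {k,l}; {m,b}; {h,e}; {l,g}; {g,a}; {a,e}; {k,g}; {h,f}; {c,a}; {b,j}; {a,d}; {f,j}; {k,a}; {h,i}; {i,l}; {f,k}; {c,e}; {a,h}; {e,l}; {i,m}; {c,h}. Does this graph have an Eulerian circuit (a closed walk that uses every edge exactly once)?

Yes

Degrees: a:6, b:2, c:4, d:2, e:4, f:4, g:6, h:6, i:4, j:2, k:4, l:6, m:2, n:2
Every vertex has even degree and the edges form a single connected piece, so an Eulerian circuit exists.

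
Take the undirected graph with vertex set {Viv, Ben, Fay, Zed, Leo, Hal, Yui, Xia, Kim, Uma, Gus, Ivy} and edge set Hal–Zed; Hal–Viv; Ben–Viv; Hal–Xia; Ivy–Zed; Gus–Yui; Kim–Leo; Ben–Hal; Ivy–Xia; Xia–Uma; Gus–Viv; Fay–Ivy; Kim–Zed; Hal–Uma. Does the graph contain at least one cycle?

|V| = 12, |E| = 14, number of components = 1.
One cycle is Hal-Xia-Uma-Hal.

Yes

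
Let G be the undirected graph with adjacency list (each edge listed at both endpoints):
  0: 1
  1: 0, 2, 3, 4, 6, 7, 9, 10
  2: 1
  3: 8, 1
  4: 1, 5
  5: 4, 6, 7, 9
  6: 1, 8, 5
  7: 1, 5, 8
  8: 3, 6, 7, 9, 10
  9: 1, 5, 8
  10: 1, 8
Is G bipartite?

Yes

Color {1, 5, 8} black and {0, 2, 3, 4, 6, 7, 9, 10} white. No edge joins two same-colored vertices, so the graph is bipartite.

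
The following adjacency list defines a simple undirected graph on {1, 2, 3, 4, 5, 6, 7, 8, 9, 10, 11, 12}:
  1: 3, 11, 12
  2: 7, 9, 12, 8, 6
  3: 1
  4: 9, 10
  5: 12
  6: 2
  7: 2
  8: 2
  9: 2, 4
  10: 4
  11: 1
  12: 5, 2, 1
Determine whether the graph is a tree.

Yes

|V| = 12, |E| = 11.
It is connected with exactly 11 edges, hence acyclic — it is a tree.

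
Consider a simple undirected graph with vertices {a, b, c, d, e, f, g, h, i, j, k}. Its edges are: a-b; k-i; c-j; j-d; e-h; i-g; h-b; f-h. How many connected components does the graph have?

Component: {c, d, j}
Component: {g, i, k}
Component: {a, b, e, f, h}

3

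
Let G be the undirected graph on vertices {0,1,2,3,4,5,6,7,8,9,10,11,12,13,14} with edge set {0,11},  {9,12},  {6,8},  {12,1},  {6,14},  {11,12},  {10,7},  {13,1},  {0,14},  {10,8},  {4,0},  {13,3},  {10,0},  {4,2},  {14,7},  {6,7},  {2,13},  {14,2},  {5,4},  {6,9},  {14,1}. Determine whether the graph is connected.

A breadth-first search from 0 visits 0, 14, 4, 10, 11, 6, 1, 7, 2, 5, 8, 12, 9, 13, 3 — all 15 vertices — so the graph is connected.

Yes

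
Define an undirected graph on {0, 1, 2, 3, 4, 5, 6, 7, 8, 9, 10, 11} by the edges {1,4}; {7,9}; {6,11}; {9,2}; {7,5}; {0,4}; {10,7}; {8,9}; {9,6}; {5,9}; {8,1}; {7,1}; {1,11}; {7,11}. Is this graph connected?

No

Component: {3}
Component: {0, 1, 2, 4, 5, 6, 7, 8, 9, 10, 11}
There are 2 separate components, so the graph is not connected.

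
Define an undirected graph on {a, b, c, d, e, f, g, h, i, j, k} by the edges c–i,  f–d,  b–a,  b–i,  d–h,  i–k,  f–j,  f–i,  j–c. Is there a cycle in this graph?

Yes

The graph has 11 vertices, 9 edges, and 3 connected components.
One cycle is i-f-j-c-i.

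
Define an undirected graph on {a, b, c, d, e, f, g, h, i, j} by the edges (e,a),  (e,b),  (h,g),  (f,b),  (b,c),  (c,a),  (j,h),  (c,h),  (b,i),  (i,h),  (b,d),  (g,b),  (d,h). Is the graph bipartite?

Color {c, d, e, f, g, i, j} black and {a, b, h} white. No edge joins two same-colored vertices, so the graph is bipartite.

Yes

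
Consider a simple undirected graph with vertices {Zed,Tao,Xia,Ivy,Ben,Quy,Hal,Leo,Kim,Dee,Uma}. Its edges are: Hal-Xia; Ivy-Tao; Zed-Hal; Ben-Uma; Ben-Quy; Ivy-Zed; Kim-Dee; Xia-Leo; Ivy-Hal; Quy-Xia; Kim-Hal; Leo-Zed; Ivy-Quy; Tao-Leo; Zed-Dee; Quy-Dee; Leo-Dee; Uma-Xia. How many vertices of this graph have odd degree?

0

Degrees: Zed:4, Tao:2, Xia:4, Ivy:4, Ben:2, Quy:4, Hal:4, Leo:4, Kim:2, Dee:4, Uma:2
Odd-degree vertices: none.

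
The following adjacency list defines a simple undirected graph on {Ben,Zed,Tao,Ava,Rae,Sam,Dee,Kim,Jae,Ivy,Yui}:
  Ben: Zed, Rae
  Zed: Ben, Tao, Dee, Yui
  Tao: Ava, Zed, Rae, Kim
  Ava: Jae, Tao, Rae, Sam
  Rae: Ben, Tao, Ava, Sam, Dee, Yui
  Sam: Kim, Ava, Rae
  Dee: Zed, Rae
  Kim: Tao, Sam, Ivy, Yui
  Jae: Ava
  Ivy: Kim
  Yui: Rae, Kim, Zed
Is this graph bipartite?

No

The cycle Tao-Ava-Rae-Tao has length 3, which is odd, so the graph is not bipartite.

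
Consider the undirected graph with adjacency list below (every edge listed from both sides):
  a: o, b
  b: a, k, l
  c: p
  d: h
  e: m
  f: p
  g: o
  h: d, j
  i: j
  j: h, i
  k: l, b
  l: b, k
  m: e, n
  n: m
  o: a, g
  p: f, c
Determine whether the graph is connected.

No

Component: {c, f, p}
Component: {e, m, n}
Component: {d, h, i, j}
Component: {a, b, g, k, l, o}
No edge joins these 4 groups, so the graph is disconnected.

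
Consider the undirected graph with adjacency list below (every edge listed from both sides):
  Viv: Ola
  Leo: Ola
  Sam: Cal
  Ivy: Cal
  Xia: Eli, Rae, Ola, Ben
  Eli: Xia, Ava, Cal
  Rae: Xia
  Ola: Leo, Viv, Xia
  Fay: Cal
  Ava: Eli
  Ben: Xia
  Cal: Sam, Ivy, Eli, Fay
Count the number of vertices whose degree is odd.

10

Degrees: Viv:1, Leo:1, Sam:1, Ivy:1, Xia:4, Eli:3, Rae:1, Ola:3, Fay:1, Ava:1, Ben:1, Cal:4
Odd-degree vertices: Viv, Leo, Sam, Ivy, Eli, Rae, Ola, Fay, Ava, Ben.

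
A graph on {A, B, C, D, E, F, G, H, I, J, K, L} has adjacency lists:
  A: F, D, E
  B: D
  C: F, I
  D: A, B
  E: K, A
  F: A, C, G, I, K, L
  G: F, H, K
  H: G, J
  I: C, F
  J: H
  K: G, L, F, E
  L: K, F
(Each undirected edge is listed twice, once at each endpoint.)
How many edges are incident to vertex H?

Neighbors of H: G, J.

2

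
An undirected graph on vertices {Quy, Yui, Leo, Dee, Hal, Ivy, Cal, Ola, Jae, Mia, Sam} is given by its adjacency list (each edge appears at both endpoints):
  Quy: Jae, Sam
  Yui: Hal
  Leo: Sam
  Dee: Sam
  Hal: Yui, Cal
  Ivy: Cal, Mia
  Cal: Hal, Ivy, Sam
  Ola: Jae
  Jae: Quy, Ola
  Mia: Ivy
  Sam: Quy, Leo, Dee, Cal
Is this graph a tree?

Yes

The graph has 11 vertices and 10 edges.
It is connected with exactly 10 edges, hence acyclic — it is a tree.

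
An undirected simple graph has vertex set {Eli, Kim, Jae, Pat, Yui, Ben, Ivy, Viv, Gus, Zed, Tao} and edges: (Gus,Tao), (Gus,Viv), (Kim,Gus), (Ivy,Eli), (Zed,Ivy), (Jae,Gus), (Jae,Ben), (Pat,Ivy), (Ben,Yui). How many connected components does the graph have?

2

Component: {Eli, Pat, Ivy, Zed}
Component: {Kim, Jae, Yui, Ben, Viv, Gus, Tao}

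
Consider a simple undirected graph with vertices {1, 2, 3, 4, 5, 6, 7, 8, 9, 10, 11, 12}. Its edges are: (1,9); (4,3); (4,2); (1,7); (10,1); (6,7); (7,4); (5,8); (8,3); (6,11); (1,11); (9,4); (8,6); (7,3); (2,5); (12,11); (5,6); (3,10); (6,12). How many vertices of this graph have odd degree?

Degrees: 1:4, 2:2, 3:4, 4:4, 5:3, 6:5, 7:4, 8:3, 9:2, 10:2, 11:3, 12:2
Odd-degree vertices: 5, 6, 8, 11.

4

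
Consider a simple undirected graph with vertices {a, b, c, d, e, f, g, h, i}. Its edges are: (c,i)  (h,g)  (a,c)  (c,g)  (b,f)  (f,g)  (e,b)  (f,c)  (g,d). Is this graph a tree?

The graph has 9 vertices and 9 edges.
Connected but with 9 > 8 edges, so it has a cycle and is not a tree.

No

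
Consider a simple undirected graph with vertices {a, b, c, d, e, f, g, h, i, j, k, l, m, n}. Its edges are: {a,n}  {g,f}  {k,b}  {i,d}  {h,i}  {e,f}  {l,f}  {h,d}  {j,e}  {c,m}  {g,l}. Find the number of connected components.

5

Component: {a, n}
Component: {b, k}
Component: {c, m}
Component: {d, h, i}
Component: {e, f, g, j, l}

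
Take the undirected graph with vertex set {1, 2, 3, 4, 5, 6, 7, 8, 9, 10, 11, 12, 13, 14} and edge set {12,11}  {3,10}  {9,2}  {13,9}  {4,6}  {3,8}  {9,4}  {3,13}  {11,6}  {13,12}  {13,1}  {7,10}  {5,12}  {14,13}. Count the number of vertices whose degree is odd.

10

Degrees: 1:1, 2:1, 3:3, 4:2, 5:1, 6:2, 7:1, 8:1, 9:3, 10:2, 11:2, 12:3, 13:5, 14:1
Odd-degree vertices: 1, 2, 3, 5, 7, 8, 9, 12, 13, 14.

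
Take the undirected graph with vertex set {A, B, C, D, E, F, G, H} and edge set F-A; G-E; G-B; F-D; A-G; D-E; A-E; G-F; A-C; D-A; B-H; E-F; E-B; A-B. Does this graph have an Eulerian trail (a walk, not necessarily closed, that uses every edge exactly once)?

No

Degrees: A:6, B:4, C:1, D:3, E:5, F:4, G:4, H:1
Odd-degree vertices: C, D, E, H (4 total).
An Eulerian trail requires 0 or 2 odd-degree vertices; here there are 4.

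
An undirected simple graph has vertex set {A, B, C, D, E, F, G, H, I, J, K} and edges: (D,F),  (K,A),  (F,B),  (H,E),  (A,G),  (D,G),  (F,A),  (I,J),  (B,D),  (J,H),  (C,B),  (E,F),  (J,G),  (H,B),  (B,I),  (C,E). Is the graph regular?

No

Degrees: A:3, B:5, C:2, D:3, E:3, F:4, G:3, H:3, I:2, J:3, K:1
Degrees are not all equal (e.g. deg(K)=1 but deg(B)=5); not regular.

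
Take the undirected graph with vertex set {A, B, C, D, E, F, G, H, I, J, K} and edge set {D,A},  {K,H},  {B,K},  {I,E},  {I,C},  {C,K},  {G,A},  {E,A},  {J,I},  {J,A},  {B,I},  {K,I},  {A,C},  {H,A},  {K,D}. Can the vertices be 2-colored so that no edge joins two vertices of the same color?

The cycle C-I-K-C has length 3, which is odd, so the graph is not bipartite.

No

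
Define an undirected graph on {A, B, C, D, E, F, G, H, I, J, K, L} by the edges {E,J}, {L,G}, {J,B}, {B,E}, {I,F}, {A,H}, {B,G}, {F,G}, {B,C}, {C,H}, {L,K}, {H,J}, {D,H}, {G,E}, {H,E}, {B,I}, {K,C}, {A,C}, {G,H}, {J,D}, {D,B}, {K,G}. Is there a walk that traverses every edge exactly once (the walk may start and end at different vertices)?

Yes

Degrees: A:2, B:6, C:4, D:3, E:4, F:2, G:6, H:6, I:2, J:4, K:3, L:2
Odd-degree vertices: D, K (2 total).
The non-isolated vertices are connected and exactly 2 have odd degree, so an Eulerian trail exists (from D to K).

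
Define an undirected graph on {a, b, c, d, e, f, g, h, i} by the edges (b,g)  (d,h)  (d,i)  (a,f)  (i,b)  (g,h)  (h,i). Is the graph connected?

Component: {c}
Component: {e}
Component: {a, f}
Component: {b, d, g, h, i}
There are 4 separate components, so the graph is not connected.

No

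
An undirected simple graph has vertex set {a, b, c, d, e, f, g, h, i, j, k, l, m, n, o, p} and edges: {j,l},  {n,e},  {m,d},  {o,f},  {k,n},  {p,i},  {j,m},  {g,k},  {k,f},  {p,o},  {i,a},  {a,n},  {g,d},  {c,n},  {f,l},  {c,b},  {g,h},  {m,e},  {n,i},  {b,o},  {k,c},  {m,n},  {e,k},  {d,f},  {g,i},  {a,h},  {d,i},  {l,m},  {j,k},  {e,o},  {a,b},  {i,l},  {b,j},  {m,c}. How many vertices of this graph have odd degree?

Degrees: a:4, b:4, c:4, d:4, e:4, f:4, g:4, h:2, i:6, j:4, k:6, l:4, m:6, n:6, o:4, p:2
Odd-degree vertices: none.

0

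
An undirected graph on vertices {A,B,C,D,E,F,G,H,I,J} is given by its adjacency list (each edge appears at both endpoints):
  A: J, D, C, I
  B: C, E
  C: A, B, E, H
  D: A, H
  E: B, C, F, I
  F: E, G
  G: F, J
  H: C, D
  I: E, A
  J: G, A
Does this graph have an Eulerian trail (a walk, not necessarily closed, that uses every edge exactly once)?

Yes

Degrees: A:4, B:2, C:4, D:2, E:4, F:2, G:2, H:2, I:2, J:2
Odd-degree vertices: none (0 total).
With 0 odd-degree vertices and all edges in one connected piece, an Eulerian trail exists.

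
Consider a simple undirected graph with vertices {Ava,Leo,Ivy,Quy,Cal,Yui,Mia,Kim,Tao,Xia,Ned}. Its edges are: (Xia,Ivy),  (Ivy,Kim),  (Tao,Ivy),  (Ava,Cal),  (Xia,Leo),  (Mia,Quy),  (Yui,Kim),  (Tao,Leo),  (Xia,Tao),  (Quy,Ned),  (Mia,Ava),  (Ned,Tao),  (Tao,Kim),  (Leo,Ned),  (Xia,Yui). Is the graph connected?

Starting from Ava and exploring outward reaches every vertex (Ava, Mia, Cal, Quy, Ned, Leo, Tao, Xia, Kim, Ivy, Yui); the graph is connected.

Yes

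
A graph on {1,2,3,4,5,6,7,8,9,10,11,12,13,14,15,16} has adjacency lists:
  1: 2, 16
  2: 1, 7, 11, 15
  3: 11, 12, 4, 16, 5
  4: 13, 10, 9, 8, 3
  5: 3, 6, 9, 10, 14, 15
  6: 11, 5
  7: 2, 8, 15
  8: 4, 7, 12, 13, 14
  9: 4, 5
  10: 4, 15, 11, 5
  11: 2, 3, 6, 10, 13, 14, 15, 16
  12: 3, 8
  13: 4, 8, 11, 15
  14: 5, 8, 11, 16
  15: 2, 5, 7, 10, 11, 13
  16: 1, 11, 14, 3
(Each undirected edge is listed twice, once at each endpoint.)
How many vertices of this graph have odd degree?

Degrees: 1:2, 2:4, 3:5, 4:5, 5:6, 6:2, 7:3, 8:5, 9:2, 10:4, 11:8, 12:2, 13:4, 14:4, 15:6, 16:4
Odd-degree vertices: 3, 4, 7, 8.

4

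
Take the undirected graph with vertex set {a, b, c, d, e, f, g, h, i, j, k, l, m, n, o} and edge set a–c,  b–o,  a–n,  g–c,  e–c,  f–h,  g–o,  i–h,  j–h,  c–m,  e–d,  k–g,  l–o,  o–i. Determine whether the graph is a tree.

Yes

The graph has 15 vertices and 14 edges.
It is connected with exactly 14 edges, hence acyclic — it is a tree.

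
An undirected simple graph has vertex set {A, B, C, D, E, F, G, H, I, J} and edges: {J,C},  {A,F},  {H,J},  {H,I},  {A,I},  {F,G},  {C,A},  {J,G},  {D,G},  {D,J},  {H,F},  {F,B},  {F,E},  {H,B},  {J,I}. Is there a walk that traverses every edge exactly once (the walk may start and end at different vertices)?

No

Degrees: A:3, B:2, C:2, D:2, E:1, F:5, G:3, H:4, I:3, J:5
Odd-degree vertices: A, E, F, G, I, J (6 total).
With 6 odd-degree vertices (more than two), no single trail can use every edge.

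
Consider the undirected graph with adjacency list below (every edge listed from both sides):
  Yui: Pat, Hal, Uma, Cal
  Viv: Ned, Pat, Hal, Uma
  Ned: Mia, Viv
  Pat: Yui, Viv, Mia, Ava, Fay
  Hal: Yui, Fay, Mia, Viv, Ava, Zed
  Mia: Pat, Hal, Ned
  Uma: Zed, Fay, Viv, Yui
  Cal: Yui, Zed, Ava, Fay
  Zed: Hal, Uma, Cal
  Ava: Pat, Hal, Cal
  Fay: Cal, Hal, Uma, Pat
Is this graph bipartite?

A valid 2-coloring puts {Ned, Pat, Hal, Uma, Cal} on one side and {Yui, Viv, Mia, Zed, Ava, Fay} on the other; every edge crosses between the two sides.

Yes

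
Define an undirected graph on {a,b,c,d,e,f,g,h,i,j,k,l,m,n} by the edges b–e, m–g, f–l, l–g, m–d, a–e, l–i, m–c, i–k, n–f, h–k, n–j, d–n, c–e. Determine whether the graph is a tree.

|V| = 14, |E| = 14.
Connected but with 14 > 13 edges, so it has a cycle and is not a tree.

No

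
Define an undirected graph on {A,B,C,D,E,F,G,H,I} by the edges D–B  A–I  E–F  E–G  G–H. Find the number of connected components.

Component: {C}
Component: {A, I}
Component: {B, D}
Component: {E, F, G, H}

4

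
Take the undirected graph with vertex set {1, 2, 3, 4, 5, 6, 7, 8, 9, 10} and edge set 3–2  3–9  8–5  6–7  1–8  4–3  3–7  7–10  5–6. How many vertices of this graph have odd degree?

Degrees: 1:1, 2:1, 3:4, 4:1, 5:2, 6:2, 7:3, 8:2, 9:1, 10:1
Odd-degree vertices: 1, 2, 4, 7, 9, 10.

6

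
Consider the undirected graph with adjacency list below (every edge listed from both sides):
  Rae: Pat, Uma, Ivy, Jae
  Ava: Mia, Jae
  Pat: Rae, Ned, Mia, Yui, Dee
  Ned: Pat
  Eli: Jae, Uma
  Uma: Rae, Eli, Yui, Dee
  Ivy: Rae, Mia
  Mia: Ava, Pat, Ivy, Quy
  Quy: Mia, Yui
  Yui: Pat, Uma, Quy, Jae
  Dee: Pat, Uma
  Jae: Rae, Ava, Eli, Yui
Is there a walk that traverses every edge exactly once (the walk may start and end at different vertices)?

Yes

Degrees: Rae:4, Ava:2, Pat:5, Ned:1, Eli:2, Uma:4, Ivy:2, Mia:4, Quy:2, Yui:4, Dee:2, Jae:4
Odd-degree vertices: Pat, Ned (2 total).
The non-isolated vertices are connected and exactly 2 have odd degree, so an Eulerian trail exists (from Pat to Ned).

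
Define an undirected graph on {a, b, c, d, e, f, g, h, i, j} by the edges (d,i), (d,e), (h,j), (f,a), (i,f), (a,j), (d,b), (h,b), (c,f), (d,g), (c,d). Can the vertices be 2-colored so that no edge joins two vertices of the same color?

No

h-b-d-c-f-a-j-h is an odd cycle (length 7), and a bipartite graph can contain only even cycles.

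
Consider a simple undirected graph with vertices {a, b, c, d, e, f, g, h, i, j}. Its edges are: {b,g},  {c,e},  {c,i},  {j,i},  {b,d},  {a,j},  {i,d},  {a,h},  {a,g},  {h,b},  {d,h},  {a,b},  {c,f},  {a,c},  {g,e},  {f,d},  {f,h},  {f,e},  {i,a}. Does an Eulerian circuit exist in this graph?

Degrees: a:6, b:4, c:4, d:4, e:3, f:4, g:3, h:4, i:4, j:2
Vertices with odd degree: e, g. An Eulerian circuit requires all degrees even.

No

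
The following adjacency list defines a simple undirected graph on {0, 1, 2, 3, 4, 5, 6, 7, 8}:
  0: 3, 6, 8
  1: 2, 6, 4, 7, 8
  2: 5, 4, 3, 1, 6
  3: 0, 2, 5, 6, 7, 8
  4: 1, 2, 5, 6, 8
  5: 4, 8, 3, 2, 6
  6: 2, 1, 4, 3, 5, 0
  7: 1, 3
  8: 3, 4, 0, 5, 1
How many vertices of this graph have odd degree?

Degrees: 0:3, 1:5, 2:5, 3:6, 4:5, 5:5, 6:6, 7:2, 8:5
Odd-degree vertices: 0, 1, 2, 4, 5, 8.

6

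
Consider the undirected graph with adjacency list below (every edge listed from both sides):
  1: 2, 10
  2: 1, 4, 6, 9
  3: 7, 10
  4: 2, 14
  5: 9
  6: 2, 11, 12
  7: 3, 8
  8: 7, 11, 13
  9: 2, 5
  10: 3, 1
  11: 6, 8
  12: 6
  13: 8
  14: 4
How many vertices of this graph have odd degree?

6

Degrees: 1:2, 2:4, 3:2, 4:2, 5:1, 6:3, 7:2, 8:3, 9:2, 10:2, 11:2, 12:1, 13:1, 14:1
Odd-degree vertices: 5, 6, 8, 12, 13, 14.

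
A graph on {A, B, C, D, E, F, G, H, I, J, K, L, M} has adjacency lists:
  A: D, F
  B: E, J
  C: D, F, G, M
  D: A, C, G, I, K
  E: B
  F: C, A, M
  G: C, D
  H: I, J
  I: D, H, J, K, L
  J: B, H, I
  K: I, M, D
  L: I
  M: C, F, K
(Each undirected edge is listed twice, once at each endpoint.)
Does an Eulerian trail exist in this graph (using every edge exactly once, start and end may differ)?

No

Degrees: A:2, B:2, C:4, D:5, E:1, F:3, G:2, H:2, I:5, J:3, K:3, L:1, M:3
Odd-degree vertices: D, E, F, I, J, K, L, M (8 total).
With 8 odd-degree vertices (more than two), no single trail can use every edge.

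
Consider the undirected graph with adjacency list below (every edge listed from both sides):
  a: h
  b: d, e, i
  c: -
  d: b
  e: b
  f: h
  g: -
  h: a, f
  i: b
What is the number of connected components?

4

Component: {c}
Component: {g}
Component: {a, f, h}
Component: {b, d, e, i}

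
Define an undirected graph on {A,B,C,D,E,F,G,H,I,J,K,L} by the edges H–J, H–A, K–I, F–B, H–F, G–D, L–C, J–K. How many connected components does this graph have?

Component: {E}
Component: {C, L}
Component: {D, G}
Component: {A, B, F, H, I, J, K}

4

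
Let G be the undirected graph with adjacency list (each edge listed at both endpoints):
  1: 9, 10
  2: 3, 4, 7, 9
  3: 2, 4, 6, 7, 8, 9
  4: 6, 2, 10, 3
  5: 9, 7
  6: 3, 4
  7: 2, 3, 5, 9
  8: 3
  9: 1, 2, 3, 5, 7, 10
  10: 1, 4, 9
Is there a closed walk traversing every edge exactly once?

Degrees: 1:2, 2:4, 3:6, 4:4, 5:2, 6:2, 7:4, 8:1, 9:6, 10:3
Vertices with odd degree: 8, 10. An Eulerian circuit requires all degrees even.

No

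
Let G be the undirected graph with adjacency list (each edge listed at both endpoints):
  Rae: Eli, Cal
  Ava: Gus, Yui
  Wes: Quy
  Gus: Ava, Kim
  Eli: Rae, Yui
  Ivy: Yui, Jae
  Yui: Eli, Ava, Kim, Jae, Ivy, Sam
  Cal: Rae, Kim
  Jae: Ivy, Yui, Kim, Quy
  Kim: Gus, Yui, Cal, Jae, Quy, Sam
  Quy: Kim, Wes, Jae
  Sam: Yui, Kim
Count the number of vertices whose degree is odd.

Degrees: Rae:2, Ava:2, Wes:1, Gus:2, Eli:2, Ivy:2, Yui:6, Cal:2, Jae:4, Kim:6, Quy:3, Sam:2
Odd-degree vertices: Wes, Quy.

2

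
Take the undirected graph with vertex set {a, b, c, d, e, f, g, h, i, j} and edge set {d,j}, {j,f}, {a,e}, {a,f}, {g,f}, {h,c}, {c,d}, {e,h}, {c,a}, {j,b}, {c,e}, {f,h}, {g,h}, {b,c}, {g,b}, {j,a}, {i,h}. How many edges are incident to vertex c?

Neighbors of c: a, b, d, e, h.

5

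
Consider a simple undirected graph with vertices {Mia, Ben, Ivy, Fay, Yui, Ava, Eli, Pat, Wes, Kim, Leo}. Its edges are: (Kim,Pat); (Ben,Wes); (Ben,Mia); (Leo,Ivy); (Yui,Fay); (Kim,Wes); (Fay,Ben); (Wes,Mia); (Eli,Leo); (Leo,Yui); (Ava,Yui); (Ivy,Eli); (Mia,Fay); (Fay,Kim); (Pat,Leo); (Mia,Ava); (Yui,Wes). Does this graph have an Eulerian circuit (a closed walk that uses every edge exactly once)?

Degrees: Mia:4, Ben:3, Ivy:2, Fay:4, Yui:4, Ava:2, Eli:2, Pat:2, Wes:4, Kim:3, Leo:4
Ben, Kim have odd degree; an Eulerian circuit needs every degree to be even, so none exists.

No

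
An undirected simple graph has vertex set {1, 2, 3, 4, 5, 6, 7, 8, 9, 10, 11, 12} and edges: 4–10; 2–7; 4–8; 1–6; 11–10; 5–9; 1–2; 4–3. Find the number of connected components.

Component: {12}
Component: {5, 9}
Component: {1, 2, 6, 7}
Component: {3, 4, 8, 10, 11}

4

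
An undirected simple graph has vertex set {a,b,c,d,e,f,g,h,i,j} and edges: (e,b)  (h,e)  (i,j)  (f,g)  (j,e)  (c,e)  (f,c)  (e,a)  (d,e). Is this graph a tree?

|V| = 10, |E| = 9.
It is connected with exactly 9 edges, hence acyclic — it is a tree.

Yes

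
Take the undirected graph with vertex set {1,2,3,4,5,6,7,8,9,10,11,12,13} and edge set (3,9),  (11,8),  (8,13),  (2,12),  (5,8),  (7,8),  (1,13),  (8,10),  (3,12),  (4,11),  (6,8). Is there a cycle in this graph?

No

|V| = 13, |E| = 11, number of components = 2.
A forest on 13 vertices with 2 components has exactly 11 edges, which matches — so no cycle.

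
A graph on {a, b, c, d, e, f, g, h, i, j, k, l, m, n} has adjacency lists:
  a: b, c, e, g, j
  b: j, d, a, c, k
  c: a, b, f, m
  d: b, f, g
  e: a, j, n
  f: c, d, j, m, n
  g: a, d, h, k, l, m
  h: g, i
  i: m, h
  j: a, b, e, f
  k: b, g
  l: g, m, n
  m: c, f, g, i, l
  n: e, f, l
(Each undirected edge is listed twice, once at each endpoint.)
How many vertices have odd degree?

Degrees: a:5, b:5, c:4, d:3, e:3, f:5, g:6, h:2, i:2, j:4, k:2, l:3, m:5, n:3
Odd-degree vertices: a, b, d, e, f, l, m, n.

8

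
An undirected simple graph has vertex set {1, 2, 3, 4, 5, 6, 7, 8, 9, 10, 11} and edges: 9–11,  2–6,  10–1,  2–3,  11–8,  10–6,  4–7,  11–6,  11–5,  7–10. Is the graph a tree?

Yes

The graph has 11 vertices and 10 edges.
It is connected with exactly 10 edges, hence acyclic — it is a tree.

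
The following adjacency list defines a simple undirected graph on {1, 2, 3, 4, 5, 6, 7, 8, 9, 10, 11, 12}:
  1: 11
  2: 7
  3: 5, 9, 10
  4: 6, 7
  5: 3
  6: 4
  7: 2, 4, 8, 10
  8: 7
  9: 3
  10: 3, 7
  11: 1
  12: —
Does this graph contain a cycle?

|V| = 12, |E| = 9, number of components = 3.
A forest on 12 vertices with 3 components has exactly 9 edges, which matches — so no cycle.

No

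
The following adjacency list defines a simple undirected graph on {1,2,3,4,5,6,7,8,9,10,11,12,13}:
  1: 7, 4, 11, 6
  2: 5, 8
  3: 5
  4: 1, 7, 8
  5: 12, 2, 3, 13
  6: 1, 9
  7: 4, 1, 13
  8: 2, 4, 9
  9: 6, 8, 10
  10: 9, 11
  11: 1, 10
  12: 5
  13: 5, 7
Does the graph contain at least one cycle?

Yes

|V| = 13, |E| = 16, number of components = 1.
One cycle is 4-8-2-5-13-7-4.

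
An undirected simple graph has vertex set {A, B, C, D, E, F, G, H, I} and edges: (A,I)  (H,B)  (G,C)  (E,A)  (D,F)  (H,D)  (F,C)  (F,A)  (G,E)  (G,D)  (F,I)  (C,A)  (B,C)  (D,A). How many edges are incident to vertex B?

Neighbors of B: C, H.

2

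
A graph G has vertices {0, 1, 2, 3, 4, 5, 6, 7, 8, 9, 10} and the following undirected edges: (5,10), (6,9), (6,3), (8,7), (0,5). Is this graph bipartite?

Yes

A valid 2-coloring puts {1, 2, 4, 5, 6, 8} on one side and {0, 3, 7, 9, 10} on the other; every edge crosses between the two sides.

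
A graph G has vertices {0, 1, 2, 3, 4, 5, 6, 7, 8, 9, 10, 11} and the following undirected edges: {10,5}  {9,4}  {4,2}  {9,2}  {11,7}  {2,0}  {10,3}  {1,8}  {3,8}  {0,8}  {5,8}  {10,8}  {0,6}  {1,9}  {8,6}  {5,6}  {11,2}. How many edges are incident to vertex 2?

Neighbors of 2: 0, 4, 9, 11.

4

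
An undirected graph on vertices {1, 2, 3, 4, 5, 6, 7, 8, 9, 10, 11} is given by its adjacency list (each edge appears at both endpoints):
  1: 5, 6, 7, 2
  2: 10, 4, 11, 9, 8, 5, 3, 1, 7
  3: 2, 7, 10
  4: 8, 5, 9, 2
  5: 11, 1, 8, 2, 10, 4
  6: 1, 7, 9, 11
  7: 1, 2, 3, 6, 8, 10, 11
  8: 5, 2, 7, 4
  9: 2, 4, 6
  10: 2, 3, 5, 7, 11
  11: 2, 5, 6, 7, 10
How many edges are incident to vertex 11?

Neighbors of 11: 2, 5, 6, 7, 10.

5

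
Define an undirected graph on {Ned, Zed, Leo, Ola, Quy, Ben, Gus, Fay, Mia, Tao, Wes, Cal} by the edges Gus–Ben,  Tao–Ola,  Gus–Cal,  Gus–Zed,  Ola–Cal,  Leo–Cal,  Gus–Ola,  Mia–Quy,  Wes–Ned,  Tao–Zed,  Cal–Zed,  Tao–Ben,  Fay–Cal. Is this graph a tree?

The graph has 12 vertices and 13 edges.
It splits into 3 components, so it cannot be a tree.

No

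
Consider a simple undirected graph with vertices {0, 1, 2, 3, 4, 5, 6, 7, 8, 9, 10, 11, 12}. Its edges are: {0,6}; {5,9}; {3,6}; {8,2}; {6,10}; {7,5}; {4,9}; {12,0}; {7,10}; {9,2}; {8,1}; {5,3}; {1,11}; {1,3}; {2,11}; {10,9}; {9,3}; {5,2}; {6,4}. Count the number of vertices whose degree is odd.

Degrees: 0:2, 1:3, 2:4, 3:4, 4:2, 5:4, 6:4, 7:2, 8:2, 9:5, 10:3, 11:2, 12:1
Odd-degree vertices: 1, 9, 10, 12.

4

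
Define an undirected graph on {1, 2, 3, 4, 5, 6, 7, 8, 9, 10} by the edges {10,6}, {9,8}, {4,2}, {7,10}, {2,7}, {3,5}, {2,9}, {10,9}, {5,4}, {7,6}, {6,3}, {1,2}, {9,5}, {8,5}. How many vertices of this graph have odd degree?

4

Degrees: 1:1, 2:4, 3:2, 4:2, 5:4, 6:3, 7:3, 8:2, 9:4, 10:3
Odd-degree vertices: 1, 6, 7, 10.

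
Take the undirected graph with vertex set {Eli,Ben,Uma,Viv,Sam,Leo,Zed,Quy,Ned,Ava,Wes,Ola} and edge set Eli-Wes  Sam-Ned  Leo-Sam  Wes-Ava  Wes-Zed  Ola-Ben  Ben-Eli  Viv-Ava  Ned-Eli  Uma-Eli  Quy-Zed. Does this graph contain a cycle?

No

The graph has 12 vertices, 11 edges, and 1 connected component.
Since 11 = 12 - 1, the graph is a forest and contains no cycle.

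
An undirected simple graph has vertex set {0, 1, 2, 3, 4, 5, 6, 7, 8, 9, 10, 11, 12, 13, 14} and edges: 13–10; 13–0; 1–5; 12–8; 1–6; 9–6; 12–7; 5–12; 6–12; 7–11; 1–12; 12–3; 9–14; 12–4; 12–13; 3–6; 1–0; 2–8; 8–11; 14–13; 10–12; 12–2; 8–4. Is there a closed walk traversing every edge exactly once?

Degrees: 0:2, 1:4, 2:2, 3:2, 4:2, 5:2, 6:4, 7:2, 8:4, 9:2, 10:2, 11:2, 12:10, 13:4, 14:2
All degrees are even and the non-isolated vertices are connected — an Eulerian circuit exists.

Yes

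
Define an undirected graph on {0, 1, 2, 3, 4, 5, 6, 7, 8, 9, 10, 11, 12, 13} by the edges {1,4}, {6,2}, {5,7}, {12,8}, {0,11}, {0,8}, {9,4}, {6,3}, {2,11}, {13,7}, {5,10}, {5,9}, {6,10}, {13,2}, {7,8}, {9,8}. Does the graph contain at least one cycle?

Yes

The graph has 14 vertices, 16 edges, and 1 connected component.
Since 16 > 14 - 1, a cycle must exist; for instance 2-6-10-5-7-13-2.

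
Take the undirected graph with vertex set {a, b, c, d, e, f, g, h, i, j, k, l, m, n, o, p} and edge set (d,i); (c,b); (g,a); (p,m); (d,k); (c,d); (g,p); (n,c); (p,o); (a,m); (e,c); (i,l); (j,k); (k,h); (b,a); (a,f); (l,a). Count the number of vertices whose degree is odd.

Degrees: a:5, b:2, c:4, d:3, e:1, f:1, g:2, h:1, i:2, j:1, k:3, l:2, m:2, n:1, o:1, p:3
Odd-degree vertices: a, d, e, f, h, j, k, n, o, p.

10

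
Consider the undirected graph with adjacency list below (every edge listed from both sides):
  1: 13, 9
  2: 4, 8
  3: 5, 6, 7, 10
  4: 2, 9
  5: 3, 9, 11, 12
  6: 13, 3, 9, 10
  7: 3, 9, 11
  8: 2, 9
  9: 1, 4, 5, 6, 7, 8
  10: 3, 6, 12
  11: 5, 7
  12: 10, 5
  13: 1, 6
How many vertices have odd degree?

2

Degrees: 1:2, 2:2, 3:4, 4:2, 5:4, 6:4, 7:3, 8:2, 9:6, 10:3, 11:2, 12:2, 13:2
Odd-degree vertices: 7, 10.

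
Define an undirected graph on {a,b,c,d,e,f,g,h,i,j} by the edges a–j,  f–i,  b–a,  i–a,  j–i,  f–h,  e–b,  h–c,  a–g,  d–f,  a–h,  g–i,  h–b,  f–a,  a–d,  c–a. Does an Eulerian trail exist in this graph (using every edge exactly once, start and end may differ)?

Yes

Degrees: a:8, b:3, c:2, d:2, e:1, f:4, g:2, h:4, i:4, j:2
Odd-degree vertices: b, e (2 total).
The non-isolated vertices are connected and exactly 2 have odd degree, so an Eulerian trail exists (from b to e).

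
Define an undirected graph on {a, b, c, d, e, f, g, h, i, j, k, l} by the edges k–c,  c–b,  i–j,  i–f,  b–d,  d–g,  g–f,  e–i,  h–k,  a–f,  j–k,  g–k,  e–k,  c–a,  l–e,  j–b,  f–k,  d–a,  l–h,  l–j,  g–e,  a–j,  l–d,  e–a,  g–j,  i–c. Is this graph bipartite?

No

e-g-k-e is an odd cycle (length 3), and a bipartite graph can contain only even cycles.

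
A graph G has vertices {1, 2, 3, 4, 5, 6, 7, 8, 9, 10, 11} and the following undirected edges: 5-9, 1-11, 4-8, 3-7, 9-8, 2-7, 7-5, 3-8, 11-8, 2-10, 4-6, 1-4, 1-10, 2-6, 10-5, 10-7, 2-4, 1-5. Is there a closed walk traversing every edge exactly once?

Degrees: 1:4, 2:4, 3:2, 4:4, 5:4, 6:2, 7:4, 8:4, 9:2, 10:4, 11:2
Every vertex has even degree and the edges form a single connected piece, so an Eulerian circuit exists.

Yes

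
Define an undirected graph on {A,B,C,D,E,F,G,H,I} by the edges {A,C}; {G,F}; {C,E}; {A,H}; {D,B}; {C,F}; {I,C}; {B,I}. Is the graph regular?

Degrees: A:2, B:2, C:4, D:1, E:1, F:2, G:1, H:1, I:2
Degrees are not all equal (e.g. deg(D)=1 but deg(C)=4); not regular.

No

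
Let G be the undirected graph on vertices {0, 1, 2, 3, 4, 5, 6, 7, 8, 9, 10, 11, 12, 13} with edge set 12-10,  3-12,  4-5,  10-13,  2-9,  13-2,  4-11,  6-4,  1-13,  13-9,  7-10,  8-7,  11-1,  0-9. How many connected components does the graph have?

Component: {0, 1, 2, 3, 4, 5, 6, 7, 8, 9, 10, 11, 12, 13}

1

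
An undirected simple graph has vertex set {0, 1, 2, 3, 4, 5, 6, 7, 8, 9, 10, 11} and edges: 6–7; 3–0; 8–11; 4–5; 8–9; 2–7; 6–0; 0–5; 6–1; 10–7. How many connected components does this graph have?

2

Component: {8, 9, 11}
Component: {0, 1, 2, 3, 4, 5, 6, 7, 10}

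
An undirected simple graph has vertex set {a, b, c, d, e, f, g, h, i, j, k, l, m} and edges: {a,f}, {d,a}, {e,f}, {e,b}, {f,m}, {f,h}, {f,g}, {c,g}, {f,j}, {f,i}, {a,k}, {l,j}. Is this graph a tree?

|V| = 13, |E| = 12.
It is connected with exactly 12 edges, hence acyclic — it is a tree.

Yes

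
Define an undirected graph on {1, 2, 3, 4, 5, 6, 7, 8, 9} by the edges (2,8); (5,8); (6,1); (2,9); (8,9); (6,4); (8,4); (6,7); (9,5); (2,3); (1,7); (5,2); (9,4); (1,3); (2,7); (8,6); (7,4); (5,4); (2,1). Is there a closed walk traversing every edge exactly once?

Degrees: 1:4, 2:6, 3:2, 4:5, 5:4, 6:4, 7:4, 8:5, 9:4
Vertices with odd degree: 4, 8. An Eulerian circuit requires all degrees even.

No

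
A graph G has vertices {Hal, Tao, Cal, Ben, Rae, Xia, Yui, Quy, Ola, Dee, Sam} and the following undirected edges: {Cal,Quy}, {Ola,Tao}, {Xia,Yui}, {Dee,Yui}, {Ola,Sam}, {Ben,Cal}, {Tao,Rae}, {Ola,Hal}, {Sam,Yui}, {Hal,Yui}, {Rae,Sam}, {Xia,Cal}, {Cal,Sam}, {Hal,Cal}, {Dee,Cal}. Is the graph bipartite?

Yes

Partition the vertices as {Cal, Rae, Yui, Ola} vs {Hal, Tao, Ben, Xia, Quy, Dee, Sam}. Each listed edge has one endpoint in each part, so the graph is bipartite.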